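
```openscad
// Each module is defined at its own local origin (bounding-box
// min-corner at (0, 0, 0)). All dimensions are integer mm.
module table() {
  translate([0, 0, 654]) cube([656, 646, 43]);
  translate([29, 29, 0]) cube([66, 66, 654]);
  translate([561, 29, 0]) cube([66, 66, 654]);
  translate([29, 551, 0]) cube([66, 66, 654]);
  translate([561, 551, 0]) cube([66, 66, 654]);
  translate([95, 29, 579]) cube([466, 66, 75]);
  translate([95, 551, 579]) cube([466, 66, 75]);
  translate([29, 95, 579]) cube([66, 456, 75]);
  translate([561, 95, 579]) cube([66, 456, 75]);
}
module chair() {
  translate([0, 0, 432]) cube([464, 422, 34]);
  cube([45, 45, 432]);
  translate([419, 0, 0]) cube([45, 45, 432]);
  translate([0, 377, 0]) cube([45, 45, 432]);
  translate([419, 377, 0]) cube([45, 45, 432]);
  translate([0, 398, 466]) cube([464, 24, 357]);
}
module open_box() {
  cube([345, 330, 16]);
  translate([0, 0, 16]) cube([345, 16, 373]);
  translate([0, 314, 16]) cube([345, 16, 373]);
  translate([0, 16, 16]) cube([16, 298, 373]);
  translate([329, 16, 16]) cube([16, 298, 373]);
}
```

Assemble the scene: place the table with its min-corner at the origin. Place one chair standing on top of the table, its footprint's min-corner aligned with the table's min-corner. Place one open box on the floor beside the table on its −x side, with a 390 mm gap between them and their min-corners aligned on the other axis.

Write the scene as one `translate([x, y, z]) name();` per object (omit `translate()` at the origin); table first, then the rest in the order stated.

table();
translate([0, 0, 697]) chair();
translate([-735, 0, 0]) open_box();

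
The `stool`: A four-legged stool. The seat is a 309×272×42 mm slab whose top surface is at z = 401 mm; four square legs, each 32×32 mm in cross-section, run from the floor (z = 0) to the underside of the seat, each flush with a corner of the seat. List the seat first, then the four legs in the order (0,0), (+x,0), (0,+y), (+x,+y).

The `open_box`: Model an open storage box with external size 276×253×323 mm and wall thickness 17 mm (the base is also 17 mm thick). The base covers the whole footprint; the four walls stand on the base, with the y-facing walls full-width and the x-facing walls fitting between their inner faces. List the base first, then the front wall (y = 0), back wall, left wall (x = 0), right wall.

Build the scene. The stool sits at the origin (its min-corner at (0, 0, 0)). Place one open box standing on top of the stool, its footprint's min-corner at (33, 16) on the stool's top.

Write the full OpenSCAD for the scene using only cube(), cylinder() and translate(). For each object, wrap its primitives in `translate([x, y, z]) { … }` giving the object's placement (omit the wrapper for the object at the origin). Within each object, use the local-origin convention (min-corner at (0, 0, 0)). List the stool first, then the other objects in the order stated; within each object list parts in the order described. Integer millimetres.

translate([0, 0, 359]) cube([309, 272, 42]);
cube([32, 32, 359]);
translate([277, 0, 0]) cube([32, 32, 359]);
translate([0, 240, 0]) cube([32, 32, 359]);
translate([277, 240, 0]) cube([32, 32, 359]);
translate([33, 16, 401]) {
  cube([276, 253, 17]);
  translate([0, 0, 17]) cube([276, 17, 306]);
  translate([0, 236, 17]) cube([276, 17, 306]);
  translate([0, 17, 17]) cube([17, 219, 306]);
  translate([259, 17, 17]) cube([17, 219, 306]);
}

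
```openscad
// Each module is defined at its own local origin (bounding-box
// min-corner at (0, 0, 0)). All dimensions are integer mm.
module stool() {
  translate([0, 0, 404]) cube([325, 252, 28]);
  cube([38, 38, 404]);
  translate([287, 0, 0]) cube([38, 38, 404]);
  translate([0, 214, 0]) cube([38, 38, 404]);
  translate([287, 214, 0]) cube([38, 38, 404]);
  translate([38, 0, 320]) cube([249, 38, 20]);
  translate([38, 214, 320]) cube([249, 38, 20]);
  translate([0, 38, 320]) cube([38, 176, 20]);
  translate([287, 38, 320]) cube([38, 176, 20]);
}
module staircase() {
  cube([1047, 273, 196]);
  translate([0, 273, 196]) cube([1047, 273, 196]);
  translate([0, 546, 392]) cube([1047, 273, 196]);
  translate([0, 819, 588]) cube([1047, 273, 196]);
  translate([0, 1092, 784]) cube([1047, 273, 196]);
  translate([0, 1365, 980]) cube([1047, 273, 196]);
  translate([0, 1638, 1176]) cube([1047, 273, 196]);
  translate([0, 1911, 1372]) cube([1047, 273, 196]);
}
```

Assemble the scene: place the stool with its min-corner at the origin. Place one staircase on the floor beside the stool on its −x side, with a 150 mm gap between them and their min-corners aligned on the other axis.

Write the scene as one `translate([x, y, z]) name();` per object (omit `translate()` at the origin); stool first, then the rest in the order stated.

stool();
translate([-1197, 0, 0]) staircase();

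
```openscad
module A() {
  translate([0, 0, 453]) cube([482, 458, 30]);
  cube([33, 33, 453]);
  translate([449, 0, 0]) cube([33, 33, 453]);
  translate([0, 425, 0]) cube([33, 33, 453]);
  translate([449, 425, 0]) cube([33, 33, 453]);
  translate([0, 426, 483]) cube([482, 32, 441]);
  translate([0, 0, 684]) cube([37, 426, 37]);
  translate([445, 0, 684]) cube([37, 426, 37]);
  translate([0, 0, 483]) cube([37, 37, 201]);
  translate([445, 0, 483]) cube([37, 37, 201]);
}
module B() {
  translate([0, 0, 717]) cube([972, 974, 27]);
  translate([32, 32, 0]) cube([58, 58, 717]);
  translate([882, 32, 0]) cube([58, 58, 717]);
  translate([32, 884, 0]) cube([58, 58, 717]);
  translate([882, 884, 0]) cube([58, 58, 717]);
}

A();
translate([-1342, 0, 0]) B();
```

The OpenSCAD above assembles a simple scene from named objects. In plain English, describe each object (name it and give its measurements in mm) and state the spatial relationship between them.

A is a chair. The seat is a 482×458×30 mm slab with its top at z = 483 mm, on four 33×33 mm corner legs (flush with the seat edges, standing on z = 0). A flat backrest 32 mm thick, 441 mm tall, spans the full seat width and rises from the seat top along its +y edge, rear face flush with the rear of the seat. Two armrests of 37×37 mm section run along each side from the seat's front edge to the front of the backrest, top faces 238 mm above the seat top and outer faces flush with the seat's x-edges; a 37×37 mm post under the front of each armrest stands on the seat at the front corner.

B is a table with a 972×974 mm rectangular top, 27 mm thick, top surface at z = 744 mm, supported by four 58×58 mm square legs, each inset 32 mm from the nearest pair of top edges, running from the floor.

The table is on the floor beside the chair on its −x side.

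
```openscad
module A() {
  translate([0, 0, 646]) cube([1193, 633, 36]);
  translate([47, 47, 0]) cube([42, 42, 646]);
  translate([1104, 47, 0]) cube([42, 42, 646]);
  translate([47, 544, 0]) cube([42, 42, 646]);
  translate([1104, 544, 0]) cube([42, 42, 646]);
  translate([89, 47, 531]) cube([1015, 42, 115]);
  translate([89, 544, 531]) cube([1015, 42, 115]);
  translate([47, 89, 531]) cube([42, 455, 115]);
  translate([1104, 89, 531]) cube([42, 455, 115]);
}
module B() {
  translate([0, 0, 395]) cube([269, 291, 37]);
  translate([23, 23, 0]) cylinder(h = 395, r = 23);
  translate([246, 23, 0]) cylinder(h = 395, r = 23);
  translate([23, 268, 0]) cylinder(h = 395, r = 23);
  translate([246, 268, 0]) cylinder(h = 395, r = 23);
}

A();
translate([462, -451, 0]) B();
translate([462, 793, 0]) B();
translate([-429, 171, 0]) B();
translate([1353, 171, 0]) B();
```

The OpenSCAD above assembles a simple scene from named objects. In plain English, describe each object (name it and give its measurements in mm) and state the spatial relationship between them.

A is a table with a 1193×633 mm rectangular top, 36 mm thick, top surface at z = 682 mm, supported by four 42×42 mm square legs, each inset 47 mm from the nearest pair of top edges, running from the floor. Four apron rails, 42 mm thick and 115 mm tall, run between adjacent legs with their top edges flush with the underside of the top and their outer faces flush with the legs' outer faces.

B is a four-legged stool. The seat is a 269×291×37 mm slab whose top surface is at z = 432 mm; four round legs, each 46 mm in diameter, run from the floor (z = 0) to the underside of the seat, each leg's axis is inset half a diameter from the nearest pair of seat edges (so the leg's bounding box is flush with the corner).

Four stools sit around the table at the −y, +y, −x, +x sides.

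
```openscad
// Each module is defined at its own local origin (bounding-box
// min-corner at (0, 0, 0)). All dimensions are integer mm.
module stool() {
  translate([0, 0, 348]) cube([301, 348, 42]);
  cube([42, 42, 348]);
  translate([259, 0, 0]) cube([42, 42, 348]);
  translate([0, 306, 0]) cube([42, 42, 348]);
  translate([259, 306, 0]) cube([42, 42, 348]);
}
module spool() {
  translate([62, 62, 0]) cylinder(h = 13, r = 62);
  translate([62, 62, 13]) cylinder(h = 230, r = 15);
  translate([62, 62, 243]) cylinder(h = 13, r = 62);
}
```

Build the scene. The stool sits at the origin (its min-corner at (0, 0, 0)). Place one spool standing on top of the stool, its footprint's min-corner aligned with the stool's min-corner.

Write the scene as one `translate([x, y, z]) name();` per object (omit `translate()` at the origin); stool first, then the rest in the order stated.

stool();
translate([0, 0, 390]) spool();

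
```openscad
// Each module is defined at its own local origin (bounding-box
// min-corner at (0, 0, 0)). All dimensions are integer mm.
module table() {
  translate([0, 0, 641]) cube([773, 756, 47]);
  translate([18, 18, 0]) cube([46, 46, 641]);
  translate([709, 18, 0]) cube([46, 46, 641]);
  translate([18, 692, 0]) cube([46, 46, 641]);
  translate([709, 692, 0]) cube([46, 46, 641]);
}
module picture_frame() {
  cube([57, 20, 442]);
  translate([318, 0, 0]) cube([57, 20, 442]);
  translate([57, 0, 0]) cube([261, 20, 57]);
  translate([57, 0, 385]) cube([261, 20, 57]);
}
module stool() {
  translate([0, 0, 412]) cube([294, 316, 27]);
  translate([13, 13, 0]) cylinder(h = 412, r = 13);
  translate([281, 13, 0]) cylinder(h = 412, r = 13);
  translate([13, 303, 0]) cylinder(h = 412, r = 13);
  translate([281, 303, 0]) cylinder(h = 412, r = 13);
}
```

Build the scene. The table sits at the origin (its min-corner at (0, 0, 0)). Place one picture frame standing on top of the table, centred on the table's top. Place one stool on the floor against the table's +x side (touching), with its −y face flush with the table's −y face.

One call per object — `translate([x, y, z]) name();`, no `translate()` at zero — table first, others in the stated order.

table();
translate([199, 368, 688]) picture_frame();
translate([773, 0, 0]) stool();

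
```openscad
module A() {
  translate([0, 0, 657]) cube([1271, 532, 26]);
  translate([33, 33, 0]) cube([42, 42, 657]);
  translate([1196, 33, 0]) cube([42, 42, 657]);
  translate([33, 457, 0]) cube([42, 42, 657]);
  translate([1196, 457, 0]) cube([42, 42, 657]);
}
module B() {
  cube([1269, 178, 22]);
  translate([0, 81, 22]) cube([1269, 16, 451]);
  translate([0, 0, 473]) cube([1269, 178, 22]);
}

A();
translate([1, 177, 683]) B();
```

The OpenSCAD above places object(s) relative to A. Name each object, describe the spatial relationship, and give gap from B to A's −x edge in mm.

The I-beam's min-x is at 1; the table's min-x is 0; gap = 1 mm.

A is a table. B is an I-beam. The I-beam is on top of the table, centred. The gap from the I-beam to the table's −x edge is 1 mm.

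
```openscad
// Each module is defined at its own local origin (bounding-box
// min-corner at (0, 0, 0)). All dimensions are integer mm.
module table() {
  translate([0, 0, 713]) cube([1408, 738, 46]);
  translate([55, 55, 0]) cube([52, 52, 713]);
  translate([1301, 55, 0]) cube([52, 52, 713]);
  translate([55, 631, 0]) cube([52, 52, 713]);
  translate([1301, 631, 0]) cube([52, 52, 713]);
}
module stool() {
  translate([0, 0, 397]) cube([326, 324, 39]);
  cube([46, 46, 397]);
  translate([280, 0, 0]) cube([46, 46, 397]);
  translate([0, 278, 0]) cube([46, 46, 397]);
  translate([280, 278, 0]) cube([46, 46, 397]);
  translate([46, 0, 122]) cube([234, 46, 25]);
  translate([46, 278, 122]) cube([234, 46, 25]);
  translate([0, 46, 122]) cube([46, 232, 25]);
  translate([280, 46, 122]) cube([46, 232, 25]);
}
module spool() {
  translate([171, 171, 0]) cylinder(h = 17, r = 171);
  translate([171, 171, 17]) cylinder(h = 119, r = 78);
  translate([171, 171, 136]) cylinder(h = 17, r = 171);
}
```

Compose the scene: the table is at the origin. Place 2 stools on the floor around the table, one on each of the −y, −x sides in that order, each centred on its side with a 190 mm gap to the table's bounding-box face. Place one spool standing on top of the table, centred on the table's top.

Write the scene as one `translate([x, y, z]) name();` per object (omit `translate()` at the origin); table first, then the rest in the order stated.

table();
translate([541, -514, 0]) stool();
translate([-516, 207, 0]) stool();
translate([533, 198, 759]) spool();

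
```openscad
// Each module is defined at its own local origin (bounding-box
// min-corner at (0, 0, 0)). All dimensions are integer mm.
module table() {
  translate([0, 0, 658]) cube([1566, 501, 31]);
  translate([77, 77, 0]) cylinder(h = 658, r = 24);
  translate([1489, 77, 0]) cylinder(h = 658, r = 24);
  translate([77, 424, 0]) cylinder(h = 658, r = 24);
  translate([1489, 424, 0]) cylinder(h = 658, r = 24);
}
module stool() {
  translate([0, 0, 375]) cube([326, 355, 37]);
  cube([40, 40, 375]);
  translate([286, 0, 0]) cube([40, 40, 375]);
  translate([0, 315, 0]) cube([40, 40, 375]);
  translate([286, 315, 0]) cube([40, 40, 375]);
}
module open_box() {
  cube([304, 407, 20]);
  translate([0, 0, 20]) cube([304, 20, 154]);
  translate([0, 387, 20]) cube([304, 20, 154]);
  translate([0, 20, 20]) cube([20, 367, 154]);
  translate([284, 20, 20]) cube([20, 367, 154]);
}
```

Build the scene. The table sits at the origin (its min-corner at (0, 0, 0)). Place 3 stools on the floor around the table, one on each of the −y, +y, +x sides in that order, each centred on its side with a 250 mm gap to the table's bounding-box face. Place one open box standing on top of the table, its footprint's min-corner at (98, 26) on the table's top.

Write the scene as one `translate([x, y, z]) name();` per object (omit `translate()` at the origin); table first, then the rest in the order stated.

table();
translate([620, -605, 0]) stool();
translate([620, 751, 0]) stool();
translate([1816, 73, 0]) stool();
translate([98, 26, 689]) open_box();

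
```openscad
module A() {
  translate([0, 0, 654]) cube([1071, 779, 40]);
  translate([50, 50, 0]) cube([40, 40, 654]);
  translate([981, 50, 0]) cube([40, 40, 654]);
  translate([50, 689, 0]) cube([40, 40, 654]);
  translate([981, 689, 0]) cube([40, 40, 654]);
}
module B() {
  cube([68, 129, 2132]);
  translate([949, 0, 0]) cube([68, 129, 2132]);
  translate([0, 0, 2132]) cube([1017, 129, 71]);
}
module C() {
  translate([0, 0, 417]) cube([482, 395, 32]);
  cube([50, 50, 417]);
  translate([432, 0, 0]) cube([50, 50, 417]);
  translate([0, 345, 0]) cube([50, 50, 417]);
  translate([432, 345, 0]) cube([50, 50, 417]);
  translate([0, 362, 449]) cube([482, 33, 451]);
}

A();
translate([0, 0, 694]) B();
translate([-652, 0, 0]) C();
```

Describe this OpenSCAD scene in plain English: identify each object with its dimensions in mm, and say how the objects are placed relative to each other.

A is a table with a 1071×779 mm rectangular top, 40 mm thick, top surface at z = 694 mm, supported by four 40×40 mm square legs, each inset 50 mm from the nearest pair of top edges, running from the floor.

B is a door frame. The clear opening is 881 mm wide and 2132 mm high. Two 68 mm wide jambs, 129 mm deep, stand either side of the opening from the floor to the top of the opening. A 71 mm thick head sits across the top of both jambs, spanning the full outside width of the frame.

C is a chair. The seat is a 482×395×32 mm slab with its top at z = 449 mm, on four 50×50 mm corner legs (flush with the seat edges, standing on z = 0). A flat backrest 33 mm thick, 451 mm tall, spans the full seat width and rises from the seat top along its +y edge, rear face flush with the rear of the seat.

The door frame is on top of the table. The chair is on the floor beside the table on its −x side.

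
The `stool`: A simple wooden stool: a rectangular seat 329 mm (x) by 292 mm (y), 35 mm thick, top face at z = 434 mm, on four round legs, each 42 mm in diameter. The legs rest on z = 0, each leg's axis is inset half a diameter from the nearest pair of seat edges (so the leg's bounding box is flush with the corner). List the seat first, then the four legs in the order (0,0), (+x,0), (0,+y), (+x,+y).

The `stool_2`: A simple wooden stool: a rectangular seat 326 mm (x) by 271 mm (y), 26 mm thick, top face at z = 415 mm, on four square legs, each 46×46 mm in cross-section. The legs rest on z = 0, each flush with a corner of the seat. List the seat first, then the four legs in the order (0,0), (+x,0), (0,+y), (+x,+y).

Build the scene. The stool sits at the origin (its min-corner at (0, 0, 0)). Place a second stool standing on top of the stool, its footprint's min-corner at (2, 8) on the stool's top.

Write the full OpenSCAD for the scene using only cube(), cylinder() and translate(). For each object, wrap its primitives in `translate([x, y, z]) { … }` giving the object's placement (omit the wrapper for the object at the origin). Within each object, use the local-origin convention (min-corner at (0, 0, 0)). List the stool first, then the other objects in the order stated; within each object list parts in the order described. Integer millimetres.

translate([0, 0, 399]) cube([329, 292, 35]);
translate([21, 21, 0]) cylinder(h = 399, r = 21);
translate([308, 21, 0]) cylinder(h = 399, r = 21);
translate([21, 271, 0]) cylinder(h = 399, r = 21);
translate([308, 271, 0]) cylinder(h = 399, r = 21);
translate([2, 8, 434]) {
  translate([0, 0, 389]) cube([326, 271, 26]);
  cube([46, 46, 389]);
  translate([280, 0, 0]) cube([46, 46, 389]);
  translate([0, 225, 0]) cube([46, 46, 389]);
  translate([280, 225, 0]) cube([46, 46, 389]);
}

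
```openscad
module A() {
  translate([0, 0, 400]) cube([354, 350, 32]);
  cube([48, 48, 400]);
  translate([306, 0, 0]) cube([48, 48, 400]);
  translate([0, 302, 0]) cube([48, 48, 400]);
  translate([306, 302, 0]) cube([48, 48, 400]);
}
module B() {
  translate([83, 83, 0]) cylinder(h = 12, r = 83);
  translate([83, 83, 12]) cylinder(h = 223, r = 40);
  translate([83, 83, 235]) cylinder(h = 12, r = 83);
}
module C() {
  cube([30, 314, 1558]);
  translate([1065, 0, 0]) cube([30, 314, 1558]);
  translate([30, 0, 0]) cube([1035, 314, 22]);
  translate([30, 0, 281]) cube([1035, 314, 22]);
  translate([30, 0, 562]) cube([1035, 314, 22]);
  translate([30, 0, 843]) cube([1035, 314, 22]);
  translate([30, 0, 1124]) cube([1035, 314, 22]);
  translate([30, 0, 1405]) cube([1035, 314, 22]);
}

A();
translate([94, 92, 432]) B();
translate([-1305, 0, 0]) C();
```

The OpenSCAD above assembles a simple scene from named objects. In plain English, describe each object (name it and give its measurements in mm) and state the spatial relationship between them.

A is a four-legged stool. The seat is 354×350 mm, 32 mm thick, top at z = 432 mm. It stands on four square legs, each 48×48 mm in cross-section, from z = 0 to the seat underside, each flush with a corner of the seat.

B is a spool: two coaxial disc flanges of radius 83 mm and thickness 12 mm, joined by a core cylinder of radius 40 mm and height 223 mm. The lower flange rests on z = 0 and the three cylinders share a vertical axis.

C is a bookshelf 1095 mm wide overall, 314 mm deep and 1558 mm tall. The two sides are 30 mm thick vertical panels. 6 horizontal shelves of 22 mm thickness span between the inner faces of the sides; the lowest shelf sits on the floor and shelves are stacked with a clear vertical gap of 259 mm between each pair.

The spool is on top of the stool, centred. The bookshelf is on the floor beside the stool on its −x side.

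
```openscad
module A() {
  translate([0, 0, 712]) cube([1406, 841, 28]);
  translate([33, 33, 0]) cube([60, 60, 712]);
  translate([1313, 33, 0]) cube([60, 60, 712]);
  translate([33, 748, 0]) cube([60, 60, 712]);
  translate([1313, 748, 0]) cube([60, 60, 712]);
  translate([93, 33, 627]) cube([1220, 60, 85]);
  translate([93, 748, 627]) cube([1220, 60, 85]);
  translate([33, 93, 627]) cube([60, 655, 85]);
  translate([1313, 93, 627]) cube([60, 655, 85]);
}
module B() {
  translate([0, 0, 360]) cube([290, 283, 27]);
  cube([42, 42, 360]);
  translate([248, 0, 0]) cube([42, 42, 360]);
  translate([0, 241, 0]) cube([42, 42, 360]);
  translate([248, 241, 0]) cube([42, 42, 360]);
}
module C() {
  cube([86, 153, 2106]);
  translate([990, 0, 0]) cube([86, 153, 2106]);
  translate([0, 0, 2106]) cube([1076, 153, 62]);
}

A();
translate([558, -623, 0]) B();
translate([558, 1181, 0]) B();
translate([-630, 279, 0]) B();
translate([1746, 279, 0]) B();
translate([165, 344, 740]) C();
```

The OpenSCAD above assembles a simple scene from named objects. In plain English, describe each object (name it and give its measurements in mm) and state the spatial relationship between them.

A is a table with a 1406×841 mm rectangular top, 28 mm thick, top surface at z = 740 mm, supported by four 60×60 mm square legs, each inset 33 mm from the nearest pair of top edges, running from the floor. Four apron rails, 60 mm thick and 85 mm tall, run between adjacent legs with their top edges flush with the underside of the top and their outer faces flush with the legs' outer faces.

B is a simple wooden stool: a rectangular seat 290 mm (x) by 283 mm (y), 27 mm thick, top face at z = 387 mm, on four square legs, each 42×42 mm in cross-section. The legs rest on z = 0, each flush with a corner of the seat.

C is a rectangular door frame: two vertical jambs of 86×153 mm section, 2106 mm tall, with a clear opening 904 mm wide between their inner faces. A header 62 mm tall and 153 mm deep lies on top of the jambs and spans the full outside width.

Four stools sit around the table at the −y, +y, −x, +x sides. The door frame is on top of the table, centred.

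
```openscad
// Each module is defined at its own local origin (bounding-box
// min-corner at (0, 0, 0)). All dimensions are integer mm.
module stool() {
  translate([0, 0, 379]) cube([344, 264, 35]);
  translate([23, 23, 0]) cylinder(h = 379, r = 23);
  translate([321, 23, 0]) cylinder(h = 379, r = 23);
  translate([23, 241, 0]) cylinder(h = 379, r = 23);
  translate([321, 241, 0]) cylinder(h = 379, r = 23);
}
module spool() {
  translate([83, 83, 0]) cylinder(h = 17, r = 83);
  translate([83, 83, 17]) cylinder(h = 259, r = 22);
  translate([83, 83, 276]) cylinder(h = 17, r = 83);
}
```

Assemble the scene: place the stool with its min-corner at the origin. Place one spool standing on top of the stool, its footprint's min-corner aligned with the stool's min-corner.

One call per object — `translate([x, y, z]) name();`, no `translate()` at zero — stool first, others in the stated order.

stool();
translate([0, 0, 414]) spool();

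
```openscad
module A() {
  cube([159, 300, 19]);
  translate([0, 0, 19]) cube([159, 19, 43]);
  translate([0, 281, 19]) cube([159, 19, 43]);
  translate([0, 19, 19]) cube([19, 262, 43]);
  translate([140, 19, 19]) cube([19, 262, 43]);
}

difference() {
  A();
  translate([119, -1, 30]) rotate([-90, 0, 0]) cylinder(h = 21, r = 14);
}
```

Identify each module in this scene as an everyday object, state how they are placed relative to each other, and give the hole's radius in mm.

The subtracted cylinder has r = 14 mm.

A is an open box. The open box has a circular hole through its front wall. The hole's radius is 14 mm.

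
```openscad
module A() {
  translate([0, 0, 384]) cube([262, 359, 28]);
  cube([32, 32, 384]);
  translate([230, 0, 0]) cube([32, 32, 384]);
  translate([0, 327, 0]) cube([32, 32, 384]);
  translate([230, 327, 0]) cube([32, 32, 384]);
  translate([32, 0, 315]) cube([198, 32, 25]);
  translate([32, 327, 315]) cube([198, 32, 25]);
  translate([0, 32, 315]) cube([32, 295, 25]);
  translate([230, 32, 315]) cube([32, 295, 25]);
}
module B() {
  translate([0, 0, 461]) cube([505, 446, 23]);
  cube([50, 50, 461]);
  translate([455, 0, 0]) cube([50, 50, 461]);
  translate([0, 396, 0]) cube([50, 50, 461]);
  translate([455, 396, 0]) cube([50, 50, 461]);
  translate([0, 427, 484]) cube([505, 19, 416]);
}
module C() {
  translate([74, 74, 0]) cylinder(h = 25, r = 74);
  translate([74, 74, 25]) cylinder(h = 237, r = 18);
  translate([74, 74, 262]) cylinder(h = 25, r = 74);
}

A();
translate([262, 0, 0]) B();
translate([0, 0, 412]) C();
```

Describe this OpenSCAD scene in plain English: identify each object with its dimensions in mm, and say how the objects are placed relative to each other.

A is a four-legged stool. The seat is 262×359 mm, 28 mm thick, top at z = 412 mm. It stands on four square legs, each 32×32 mm in cross-section, from z = 0 to the seat underside, each flush with a corner of the seat. Four stretchers, 32 mm wide and 25 mm tall, connect adjacent legs with their undersides at z = 315 mm, each running between the inner faces of the legs it joins and aligned with the legs' outer faces on the other axis.

B is a chair: 505×446 mm seat, 23 mm thick, top at z = 484 mm, on four 50 mm square corner legs flush with the seat edges. A 19 mm thick backrest slab spans the full seat width, extending 416 mm above the seat top, its back face flush with the seat's +y edge.

C is a spool: two coaxial disc flanges of radius 74 mm and thickness 25 mm, joined by a core cylinder of radius 18 mm and height 237 mm. The lower flange rests on z = 0 and the three cylinders share a vertical axis.

The chair is against the stool's +x side, with their −y faces flush. The spool is on top of the stool.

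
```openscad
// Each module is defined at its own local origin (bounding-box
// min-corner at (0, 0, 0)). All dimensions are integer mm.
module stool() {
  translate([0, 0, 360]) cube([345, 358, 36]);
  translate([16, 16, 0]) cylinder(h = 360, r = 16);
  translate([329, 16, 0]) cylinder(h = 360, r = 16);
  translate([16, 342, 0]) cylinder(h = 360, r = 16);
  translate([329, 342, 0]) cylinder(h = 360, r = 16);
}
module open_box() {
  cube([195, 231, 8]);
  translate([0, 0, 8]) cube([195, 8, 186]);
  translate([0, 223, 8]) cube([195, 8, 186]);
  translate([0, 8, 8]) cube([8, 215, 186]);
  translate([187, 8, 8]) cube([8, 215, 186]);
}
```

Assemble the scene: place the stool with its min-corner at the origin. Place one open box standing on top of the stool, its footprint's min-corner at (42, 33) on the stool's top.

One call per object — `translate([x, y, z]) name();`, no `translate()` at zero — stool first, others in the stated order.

stool();
translate([42, 33, 396]) open_box();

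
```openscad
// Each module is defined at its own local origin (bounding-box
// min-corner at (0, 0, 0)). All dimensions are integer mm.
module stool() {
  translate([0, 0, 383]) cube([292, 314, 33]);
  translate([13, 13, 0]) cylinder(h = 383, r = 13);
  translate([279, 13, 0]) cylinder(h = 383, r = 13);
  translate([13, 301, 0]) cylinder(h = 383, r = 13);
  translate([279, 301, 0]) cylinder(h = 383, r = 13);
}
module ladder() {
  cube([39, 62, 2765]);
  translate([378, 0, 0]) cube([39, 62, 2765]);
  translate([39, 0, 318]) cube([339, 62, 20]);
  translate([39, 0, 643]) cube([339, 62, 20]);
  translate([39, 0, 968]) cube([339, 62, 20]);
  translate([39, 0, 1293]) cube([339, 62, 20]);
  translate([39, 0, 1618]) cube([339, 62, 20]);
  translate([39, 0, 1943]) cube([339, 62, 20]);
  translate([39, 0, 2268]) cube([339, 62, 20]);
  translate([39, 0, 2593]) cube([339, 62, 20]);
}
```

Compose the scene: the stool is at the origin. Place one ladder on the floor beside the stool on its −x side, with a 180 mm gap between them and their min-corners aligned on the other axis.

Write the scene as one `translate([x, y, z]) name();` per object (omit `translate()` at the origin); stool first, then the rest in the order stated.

stool();
translate([-597, 0, 0]) ladder();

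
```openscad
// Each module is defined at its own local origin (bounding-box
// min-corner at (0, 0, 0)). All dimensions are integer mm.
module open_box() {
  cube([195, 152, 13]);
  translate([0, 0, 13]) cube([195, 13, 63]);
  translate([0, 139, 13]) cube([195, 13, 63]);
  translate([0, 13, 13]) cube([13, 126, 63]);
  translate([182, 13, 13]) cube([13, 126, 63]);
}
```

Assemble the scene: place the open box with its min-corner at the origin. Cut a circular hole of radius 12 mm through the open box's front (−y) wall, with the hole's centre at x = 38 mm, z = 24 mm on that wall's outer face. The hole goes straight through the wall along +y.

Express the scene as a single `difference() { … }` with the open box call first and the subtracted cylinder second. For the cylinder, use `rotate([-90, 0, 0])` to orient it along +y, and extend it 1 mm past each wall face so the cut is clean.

difference() {
  open_box();
  translate([38, -1, 24]) rotate([-90, 0, 0]) cylinder(h = 15, r = 12);
}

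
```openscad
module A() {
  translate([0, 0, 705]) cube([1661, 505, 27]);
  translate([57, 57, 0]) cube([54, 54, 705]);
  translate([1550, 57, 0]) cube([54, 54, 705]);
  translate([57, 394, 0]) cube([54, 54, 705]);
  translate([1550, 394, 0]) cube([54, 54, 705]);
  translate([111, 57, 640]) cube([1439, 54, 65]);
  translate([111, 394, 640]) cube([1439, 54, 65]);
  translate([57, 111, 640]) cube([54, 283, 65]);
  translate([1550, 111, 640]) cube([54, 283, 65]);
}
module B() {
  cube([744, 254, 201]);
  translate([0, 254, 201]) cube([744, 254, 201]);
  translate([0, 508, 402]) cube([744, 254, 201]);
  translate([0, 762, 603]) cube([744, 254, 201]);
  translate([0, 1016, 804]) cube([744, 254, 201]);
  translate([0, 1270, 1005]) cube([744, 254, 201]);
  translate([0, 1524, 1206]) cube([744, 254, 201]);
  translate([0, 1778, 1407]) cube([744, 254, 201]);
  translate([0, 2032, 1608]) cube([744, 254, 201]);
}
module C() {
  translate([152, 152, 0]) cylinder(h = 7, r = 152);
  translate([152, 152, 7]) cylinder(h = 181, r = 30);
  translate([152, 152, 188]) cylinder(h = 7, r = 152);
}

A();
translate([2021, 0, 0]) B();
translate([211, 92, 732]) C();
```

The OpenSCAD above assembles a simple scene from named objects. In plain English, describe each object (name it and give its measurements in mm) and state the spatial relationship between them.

A is a table with a 1661×505 mm rectangular top, 27 mm thick, top surface at z = 732 mm, supported by four 54×54 mm square legs, each inset 57 mm from the nearest pair of top edges, running from the floor. Four apron rails, 54 mm thick and 65 mm tall, run between adjacent legs with their top edges flush with the underside of the top and their outer faces flush with the legs' outer faces.

B is a run of 9 identical solid stair steps. Each tread is 744×254 mm and each step block is 201 mm high. Step 1 rests on the floor; step k is offset from step 1 by (k−1)×254 mm in y and (k−1)×201 mm in z.

C is a spool: two coaxial disc flanges of radius 152 mm and thickness 7 mm, joined by a core cylinder of radius 30 mm and height 181 mm. The lower flange rests on z = 0 and the three cylinders share a vertical axis.

The staircase is on the floor beside the table on its +x side. The spool is on top of the table.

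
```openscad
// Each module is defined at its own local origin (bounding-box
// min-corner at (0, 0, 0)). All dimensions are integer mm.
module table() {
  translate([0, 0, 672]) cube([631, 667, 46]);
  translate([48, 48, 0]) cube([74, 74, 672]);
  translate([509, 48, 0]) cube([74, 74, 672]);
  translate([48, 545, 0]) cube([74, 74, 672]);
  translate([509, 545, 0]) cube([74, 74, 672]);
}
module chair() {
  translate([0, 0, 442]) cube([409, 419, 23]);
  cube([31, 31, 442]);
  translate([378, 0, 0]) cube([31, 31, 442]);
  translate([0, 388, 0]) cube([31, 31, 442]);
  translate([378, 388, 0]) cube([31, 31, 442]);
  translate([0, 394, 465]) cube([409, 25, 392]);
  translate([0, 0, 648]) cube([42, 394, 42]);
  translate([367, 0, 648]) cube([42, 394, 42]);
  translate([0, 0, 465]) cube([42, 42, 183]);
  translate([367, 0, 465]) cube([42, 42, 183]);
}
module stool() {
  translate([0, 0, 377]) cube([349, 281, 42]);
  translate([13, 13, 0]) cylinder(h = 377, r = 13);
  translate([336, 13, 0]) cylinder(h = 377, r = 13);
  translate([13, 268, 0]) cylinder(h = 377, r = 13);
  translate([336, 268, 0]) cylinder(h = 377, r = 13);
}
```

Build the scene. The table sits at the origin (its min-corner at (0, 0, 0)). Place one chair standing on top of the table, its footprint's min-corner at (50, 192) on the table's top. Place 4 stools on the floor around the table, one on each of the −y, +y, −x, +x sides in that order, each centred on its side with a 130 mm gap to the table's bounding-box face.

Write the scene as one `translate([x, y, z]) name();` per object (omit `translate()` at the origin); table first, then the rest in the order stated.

table();
translate([50, 192, 718]) chair();
translate([141, -411, 0]) stool();
translate([141, 797, 0]) stool();
translate([-479, 193, 0]) stool();
translate([761, 193, 0]) stool();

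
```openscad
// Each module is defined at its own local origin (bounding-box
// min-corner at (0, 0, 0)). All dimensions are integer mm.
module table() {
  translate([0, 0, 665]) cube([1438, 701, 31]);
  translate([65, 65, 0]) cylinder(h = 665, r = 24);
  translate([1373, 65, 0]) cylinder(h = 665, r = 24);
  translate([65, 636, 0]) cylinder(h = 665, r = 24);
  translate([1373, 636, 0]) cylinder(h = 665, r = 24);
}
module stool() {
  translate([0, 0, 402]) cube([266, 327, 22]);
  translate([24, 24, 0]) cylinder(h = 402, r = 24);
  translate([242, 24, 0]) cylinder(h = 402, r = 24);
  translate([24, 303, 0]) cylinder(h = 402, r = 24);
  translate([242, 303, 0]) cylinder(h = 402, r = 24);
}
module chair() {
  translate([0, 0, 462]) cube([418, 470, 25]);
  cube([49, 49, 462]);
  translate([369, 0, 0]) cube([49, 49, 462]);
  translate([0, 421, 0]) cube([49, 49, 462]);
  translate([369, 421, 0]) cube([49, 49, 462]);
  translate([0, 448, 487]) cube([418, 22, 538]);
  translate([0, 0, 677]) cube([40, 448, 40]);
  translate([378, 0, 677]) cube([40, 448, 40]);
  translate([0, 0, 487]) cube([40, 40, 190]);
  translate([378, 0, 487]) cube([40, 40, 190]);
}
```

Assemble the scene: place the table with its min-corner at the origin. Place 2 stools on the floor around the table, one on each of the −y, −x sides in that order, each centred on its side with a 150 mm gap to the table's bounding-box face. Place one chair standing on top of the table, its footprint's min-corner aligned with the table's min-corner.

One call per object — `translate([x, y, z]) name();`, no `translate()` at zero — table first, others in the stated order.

table();
translate([586, -477, 0]) stool();
translate([-416, 187, 0]) stool();
translate([0, 0, 696]) chair();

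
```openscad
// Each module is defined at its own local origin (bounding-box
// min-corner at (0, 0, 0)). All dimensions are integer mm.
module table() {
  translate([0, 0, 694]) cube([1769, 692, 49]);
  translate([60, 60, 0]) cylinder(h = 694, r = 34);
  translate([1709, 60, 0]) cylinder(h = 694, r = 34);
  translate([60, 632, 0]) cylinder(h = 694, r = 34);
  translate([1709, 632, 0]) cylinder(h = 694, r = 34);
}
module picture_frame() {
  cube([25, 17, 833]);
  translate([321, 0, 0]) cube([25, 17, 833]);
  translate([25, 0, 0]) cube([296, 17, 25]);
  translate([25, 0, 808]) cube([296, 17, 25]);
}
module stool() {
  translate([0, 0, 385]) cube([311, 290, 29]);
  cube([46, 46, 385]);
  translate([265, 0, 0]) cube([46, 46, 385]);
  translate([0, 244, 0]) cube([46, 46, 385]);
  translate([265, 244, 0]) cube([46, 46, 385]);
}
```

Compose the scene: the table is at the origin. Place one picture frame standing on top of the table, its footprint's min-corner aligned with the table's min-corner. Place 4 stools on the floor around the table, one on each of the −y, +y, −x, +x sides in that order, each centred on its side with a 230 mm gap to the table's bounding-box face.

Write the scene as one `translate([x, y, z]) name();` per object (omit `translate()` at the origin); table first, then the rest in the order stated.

table();
translate([0, 0, 743]) picture_frame();
translate([729, -520, 0]) stool();
translate([729, 922, 0]) stool();
translate([-541, 201, 0]) stool();
translate([1999, 201, 0]) stool();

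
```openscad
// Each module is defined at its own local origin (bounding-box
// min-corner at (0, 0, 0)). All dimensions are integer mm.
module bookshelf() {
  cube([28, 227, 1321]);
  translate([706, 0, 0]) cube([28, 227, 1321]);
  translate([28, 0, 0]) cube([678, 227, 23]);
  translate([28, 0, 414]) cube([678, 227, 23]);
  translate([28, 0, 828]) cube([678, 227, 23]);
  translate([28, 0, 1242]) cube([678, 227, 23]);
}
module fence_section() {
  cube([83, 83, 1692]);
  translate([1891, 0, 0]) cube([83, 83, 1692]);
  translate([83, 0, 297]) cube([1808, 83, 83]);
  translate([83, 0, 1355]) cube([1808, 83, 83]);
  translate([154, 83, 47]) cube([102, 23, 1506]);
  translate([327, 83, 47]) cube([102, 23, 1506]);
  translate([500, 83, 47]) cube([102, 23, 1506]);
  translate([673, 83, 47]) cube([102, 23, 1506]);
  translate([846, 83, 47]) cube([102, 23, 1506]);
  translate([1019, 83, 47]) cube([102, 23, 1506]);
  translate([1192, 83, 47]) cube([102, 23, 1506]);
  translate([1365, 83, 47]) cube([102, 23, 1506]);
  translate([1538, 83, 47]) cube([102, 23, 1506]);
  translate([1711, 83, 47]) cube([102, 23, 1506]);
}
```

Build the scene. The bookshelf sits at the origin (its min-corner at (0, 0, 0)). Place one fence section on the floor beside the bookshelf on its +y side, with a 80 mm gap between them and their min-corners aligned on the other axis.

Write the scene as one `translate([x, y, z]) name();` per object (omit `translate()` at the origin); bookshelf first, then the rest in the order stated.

bookshelf();
translate([0, 307, 0]) fence_section();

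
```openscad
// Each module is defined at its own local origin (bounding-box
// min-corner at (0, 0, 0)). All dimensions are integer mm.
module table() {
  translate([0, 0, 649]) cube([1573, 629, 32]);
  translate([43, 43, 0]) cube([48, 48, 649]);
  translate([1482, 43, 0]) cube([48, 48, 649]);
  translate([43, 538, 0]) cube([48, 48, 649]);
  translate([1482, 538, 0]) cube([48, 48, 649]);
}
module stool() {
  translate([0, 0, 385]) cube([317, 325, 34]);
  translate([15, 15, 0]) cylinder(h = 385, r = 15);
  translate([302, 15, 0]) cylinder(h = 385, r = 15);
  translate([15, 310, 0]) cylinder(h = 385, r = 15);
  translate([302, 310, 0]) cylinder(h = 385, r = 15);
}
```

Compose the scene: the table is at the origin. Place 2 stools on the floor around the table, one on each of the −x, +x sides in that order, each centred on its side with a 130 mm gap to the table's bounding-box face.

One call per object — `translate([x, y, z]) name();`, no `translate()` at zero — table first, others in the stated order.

table();
translate([-447, 152, 0]) stool();
translate([1703, 152, 0]) stool();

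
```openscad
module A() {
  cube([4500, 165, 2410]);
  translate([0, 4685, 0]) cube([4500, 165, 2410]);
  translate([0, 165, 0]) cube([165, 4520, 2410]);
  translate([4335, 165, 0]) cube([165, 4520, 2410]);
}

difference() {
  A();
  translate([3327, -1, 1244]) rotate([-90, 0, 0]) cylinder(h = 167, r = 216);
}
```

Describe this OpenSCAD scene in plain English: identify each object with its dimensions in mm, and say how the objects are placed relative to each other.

A is the wall frame of a small rectangular building: four walls, each 2410 mm tall and 165 mm thick, enclosing a footprint 4500 mm (x) by 4850 mm (y) outside-to-outside, with no floor or roof. The front and back walls (the −y and +y sides) span the full width; the two side walls fit between them.

The house frame has a circular hole of radius 216 mm through its front wall, centred at (x = 3327, z = 1244).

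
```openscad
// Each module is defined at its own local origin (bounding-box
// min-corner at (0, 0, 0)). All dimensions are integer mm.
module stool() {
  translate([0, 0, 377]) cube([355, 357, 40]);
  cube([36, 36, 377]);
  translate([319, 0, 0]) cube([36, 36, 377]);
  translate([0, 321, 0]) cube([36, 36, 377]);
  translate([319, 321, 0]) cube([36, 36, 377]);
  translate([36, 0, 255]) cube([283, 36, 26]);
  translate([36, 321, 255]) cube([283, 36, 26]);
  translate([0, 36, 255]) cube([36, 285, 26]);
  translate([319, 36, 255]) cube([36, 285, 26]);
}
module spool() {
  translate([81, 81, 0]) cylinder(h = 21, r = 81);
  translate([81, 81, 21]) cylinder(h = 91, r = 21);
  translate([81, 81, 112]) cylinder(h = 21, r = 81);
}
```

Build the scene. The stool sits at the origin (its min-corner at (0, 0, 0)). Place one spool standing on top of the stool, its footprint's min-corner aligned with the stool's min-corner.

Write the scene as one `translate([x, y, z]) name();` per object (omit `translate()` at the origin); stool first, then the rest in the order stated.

stool();
translate([0, 0, 417]) spool();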